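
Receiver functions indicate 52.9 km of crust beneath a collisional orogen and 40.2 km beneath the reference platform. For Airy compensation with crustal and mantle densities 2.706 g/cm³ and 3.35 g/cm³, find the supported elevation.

2.44 km

Excess crust Δ = 52.9 km − 40.2 km = 12.7 km, split between elevation h and root r with h + r = Δ.
Airy balance ρ_c h = (ρ_m − ρ_c) r gives r = h ρ_c/(ρ_m − ρ_c), so h (1 + ρ_c/(ρ_m − ρ_c)) = Δ, i.e. h = Δ (ρ_m − ρ_c)/ρ_m.
h = 12.7 km × 0.644/3.35 = 2.44 km.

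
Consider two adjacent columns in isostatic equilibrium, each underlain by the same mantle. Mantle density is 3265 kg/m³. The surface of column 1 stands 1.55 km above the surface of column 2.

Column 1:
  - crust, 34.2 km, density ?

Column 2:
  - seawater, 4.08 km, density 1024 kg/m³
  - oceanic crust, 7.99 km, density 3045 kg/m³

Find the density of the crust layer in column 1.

Take the compensation level at the base of the deeper column (depth z_c below the surface of column 1) and equate Σ ρ_i t_i down to z_c; mantle fills any gap and the z_c terms cancel.
Column 1: 34.2×ρ + (z_c − 34.2)×3265
Column 2: 1.55×0 + 4.08×1024 + 7.99×3045 + (z_c − 1.55 − 12.07)×3265
The z_c×3265 term appears on both sides and cancels. Collect the known terms of each column as K = Σ(ρt)_known − 3265 × (depth of known layers): K_1 = 0 − 3265×34.2 = −111663; K_2 = 28507.47 − 3265×(1.55 + 12.07) = −15961.83.
Balance: K_1 + 34.2×ρ = K_2, so ρ = (K_2 − K_1)/34.2 = 95701.2/34.2 = 2800 kg/m³.

2800 kg/m³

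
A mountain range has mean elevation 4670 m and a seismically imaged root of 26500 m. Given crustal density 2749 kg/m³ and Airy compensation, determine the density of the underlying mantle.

Airy balance: ρ_c h = (ρ_m − ρ_c) r → ρ_m = ρ_c (1 + h/r).
ρ_m = 2749 × (1 + 4670 m/26500 m) = 3230 kg/m³.

3230 kg/m³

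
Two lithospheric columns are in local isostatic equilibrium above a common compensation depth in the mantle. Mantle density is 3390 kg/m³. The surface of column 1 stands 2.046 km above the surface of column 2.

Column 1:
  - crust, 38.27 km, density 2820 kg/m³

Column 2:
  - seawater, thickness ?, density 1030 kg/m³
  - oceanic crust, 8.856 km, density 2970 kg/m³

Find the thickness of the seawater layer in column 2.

Take the compensation level at the base of the deeper column (depth z_c below the surface of column 1) and equate Σ ρ_i t_i down to z_c; mantle fills any gap and the z_c terms cancel.
Column 1: 38.27×2820 + (z_c − 38.27)×3390
Column 2: 2.046×0 + x×1030 + 8.856×2970 + (z_c − 2.046 − 8.856 − x)×3390
The z_c×3390 term appears on both sides and cancels. Collect the known terms of each column as K = Σ(ρt)_known − 3390 × (depth of known layers): K_1 = 107921.4 − 3390×38.27 = −21813.9; K_2 = 26302.32 − 3390×(2.046 + 8.856) = −10655.46.
Balance: K_1 = K_2 − x×(3390 − 1030), so x = (K_2 − K_1)/(3390 − 1030) = 11158.4/2360 = 4.73 km.

4.73 km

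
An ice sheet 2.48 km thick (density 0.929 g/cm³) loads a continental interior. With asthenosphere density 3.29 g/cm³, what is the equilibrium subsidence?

0.7 km

For local isostatic compensation: the ice load ρ_ice t is balanced by mantle displaced below, ρ_m s.
s = t ρ_ice / ρ_m = 2.48 km × 0.929/3.29 = 0.7 km.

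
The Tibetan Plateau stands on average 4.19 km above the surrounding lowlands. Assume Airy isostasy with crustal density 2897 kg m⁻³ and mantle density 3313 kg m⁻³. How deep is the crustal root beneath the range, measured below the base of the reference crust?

In Airy isostatic equilibrium: the weight of the topography is balanced by the buoyancy of the root, ρ_c h = (ρ_m − ρ_c) r.
r = h · ρ_c / (ρ_m − ρ_c) = 4.19 km × 2897 / (3313 − 2897) = 29.2 km.

29.2 km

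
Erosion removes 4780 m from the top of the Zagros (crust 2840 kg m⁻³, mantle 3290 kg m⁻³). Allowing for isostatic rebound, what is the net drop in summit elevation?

654 m

Rebound u = e ρ_c/ρ_m = 4780 m × 2840/3290 = 4126 m.
Net surface drop = e − u = 4780 m − 4126 m = e (ρ_m − ρ_c)/ρ_m = 654 m.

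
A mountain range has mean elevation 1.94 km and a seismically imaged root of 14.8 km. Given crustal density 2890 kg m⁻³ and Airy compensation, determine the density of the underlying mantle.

3270 kg m⁻³

Airy balance: ρ_c h = (ρ_m − ρ_c) r → ρ_m = ρ_c (1 + h/r).
ρ_m = 2890 × (1 + 1.94 km/14.8 km) = 3270 kg m⁻³.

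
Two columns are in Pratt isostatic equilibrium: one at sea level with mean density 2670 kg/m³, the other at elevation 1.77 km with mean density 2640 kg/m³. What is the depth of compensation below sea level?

156 km

ρ_ref D = ρ (D + h) → D (ρ_ref − ρ) = ρ h.
D = ρ h/(ρ_ref − ρ) = 2640 × 1.77 km/(2670 − 2640) = 156 km.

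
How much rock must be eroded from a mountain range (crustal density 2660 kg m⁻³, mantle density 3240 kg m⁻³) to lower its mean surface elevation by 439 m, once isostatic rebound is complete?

2450 m

Net drop Δ = e − u = e − e ρ_c/ρ_m = e (ρ_m − ρ_c)/ρ_m.
e = Δ ρ_m/(ρ_m − ρ_c) = 439 m × 3240/580 = 2450 m.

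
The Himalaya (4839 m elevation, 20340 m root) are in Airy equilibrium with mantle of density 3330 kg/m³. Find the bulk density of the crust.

ρ_c h = (ρ_m − ρ_c) r → ρ_c (h + r) = ρ_m r → ρ_c = ρ_m r / (h + r).
ρ_c = 3330 × 20340 m / (4839 m + 20340 m) = 2690 kg/m³.

2690 kg/m³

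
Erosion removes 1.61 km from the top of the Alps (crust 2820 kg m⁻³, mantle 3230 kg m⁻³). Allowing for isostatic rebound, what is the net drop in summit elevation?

Rebound u = e ρ_c/ρ_m = 1.61 km × 2820/3230 = 1.406 km.
Net surface drop = e − u = 1.61 km − 1.406 km = e (ρ_m − ρ_c)/ρ_m = 0.204 km.

0.204 km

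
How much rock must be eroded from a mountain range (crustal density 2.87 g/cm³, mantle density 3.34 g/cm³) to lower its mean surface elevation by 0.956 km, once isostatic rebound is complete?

6.79 km

Net drop Δ = e − u = e − e ρ_c/ρ_m = e (ρ_m − ρ_c)/ρ_m.
e = Δ ρ_m/(ρ_m − ρ_c) = 0.956 km × 3.34/0.47 = 6.79 km.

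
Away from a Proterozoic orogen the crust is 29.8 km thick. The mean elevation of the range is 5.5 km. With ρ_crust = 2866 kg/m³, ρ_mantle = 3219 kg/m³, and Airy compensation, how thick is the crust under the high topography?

80 km

Root depth r = h ρ_c / (ρ_m − ρ_c) = 5.5 km × 2866 / 353 = 44.65 km.
Total thickness = T + h + r = 29.8 km + 5.5 km + 44.65 km = 80 km.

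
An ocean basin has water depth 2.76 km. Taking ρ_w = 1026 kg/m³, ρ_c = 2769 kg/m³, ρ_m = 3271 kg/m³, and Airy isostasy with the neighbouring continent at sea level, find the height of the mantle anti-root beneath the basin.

9.58 km

Balancing pressure at the compensation depth: replacing crust with seawater at the top is compensated by replacing crust with mantle at the base: d (ρ_c − ρ_w) = a (ρ_m − ρ_c).
a = d (ρ_c − ρ_w)/(ρ_m − ρ_c) = 2.76 km × 1743/502 = 9.58 km.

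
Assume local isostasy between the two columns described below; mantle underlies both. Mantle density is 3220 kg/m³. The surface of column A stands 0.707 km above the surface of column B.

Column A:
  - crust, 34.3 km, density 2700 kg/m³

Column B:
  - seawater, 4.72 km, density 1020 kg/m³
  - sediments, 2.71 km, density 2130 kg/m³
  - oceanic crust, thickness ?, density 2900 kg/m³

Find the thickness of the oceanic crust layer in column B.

Take the compensation level at the base of the deeper column (depth z_c below the surface of column A) and equate Σ ρ_i t_i down to z_c; mantle fills any gap and the z_c terms cancel.
Column A: 34.3×2700 + (z_c − 34.3)×3220
Column B: 0.707×0 + 4.72×1020 + 2.71×2130 + x×2900 + (z_c − 0.707 − 7.43 − x)×3220
The z_c×3220 term appears on both sides and cancels. Collect the known terms of each column as K = Σ(ρt)_known − 3220 × (depth of known layers): K_A = 92610 − 3220×34.3 = −17836; K_B = 10586.7 − 3220×(0.707 + 7.43) = −15614.44.
Balance: K_A = K_B − x×(3220 − 2900), so x = (K_B − K_A)/(3220 − 2900) = 2221.56/320 = 6.94 km.

6.94 km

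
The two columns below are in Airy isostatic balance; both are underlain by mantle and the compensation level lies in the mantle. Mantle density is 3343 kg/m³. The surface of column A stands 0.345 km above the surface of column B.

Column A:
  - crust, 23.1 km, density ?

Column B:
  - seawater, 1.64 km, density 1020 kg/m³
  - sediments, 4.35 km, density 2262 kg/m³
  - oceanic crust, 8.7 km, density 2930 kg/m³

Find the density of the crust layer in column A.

2770 kg/m³

Take the compensation level at the base of the deeper column (depth z_c below the surface of column A) and equate Σ ρ_i t_i down to z_c; mantle fills any gap and the z_c terms cancel.
Column A: 23.1×ρ + (z_c − 23.1)×3343
Column B: 0.345×0 + 1.64×1020 + 4.35×2262 + 8.7×2930 + (z_c − 0.345 − 14.69)×3343
The z_c×3343 term appears on both sides and cancels. Collect the known terms of each column as K = Σ(ρt)_known − 3343 × (depth of known layers): K_A = 0 − 3343×23.1 = −77223.3; K_B = 37003.5 − 3343×(0.345 + 14.69) = −13258.505.
Balance: K_A + 23.1×ρ = K_B, so ρ = (K_B − K_A)/23.1 = 63964.8/23.1 = 2770 kg/m³.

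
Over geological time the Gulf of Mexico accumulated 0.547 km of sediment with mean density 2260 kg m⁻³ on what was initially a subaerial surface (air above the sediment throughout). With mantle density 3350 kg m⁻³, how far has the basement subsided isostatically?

0.369 km

Subaerial load: s = t ρ_sed / ρ_m = 0.547 km × 2260/3350 = 0.369 km.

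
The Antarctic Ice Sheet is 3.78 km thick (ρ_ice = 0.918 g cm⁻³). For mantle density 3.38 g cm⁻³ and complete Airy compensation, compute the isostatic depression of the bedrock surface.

1.03 km

In Airy isostatic equilibrium: the ice load ρ_ice t is balanced by mantle displaced below, ρ_m s.
s = t ρ_ice / ρ_m = 3.78 km × 0.918/3.38 = 1.03 km.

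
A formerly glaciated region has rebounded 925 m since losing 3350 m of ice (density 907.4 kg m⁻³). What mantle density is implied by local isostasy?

3290 kg m⁻³

ρ_m = ρ_ice t / u = 907.4 × 3350 m/925 m = 3290 kg m⁻³.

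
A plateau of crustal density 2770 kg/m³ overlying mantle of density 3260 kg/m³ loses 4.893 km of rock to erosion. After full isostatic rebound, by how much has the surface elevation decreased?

Rebound u = e ρ_c/ρ_m = 4.893 km × 2770/3260 = 4.158 km.
Net surface drop = e − u = 4.893 km − 4.158 km = e (ρ_m − ρ_c)/ρ_m = 0.735 km.

0.735 km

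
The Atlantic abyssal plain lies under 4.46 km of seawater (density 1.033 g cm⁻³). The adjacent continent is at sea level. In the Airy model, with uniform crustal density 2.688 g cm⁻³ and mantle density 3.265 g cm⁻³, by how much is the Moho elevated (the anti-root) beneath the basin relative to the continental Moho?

12.8 km

By Archimedes' principle applied to the lithosphere: replacing crust with seawater at the top is compensated by replacing crust with mantle at the base: d (ρ_c − ρ_w) = a (ρ_m − ρ_c).
a = d (ρ_c − ρ_w)/(ρ_m − ρ_c) = 4.46 km × 1.655/0.577 = 12.8 km.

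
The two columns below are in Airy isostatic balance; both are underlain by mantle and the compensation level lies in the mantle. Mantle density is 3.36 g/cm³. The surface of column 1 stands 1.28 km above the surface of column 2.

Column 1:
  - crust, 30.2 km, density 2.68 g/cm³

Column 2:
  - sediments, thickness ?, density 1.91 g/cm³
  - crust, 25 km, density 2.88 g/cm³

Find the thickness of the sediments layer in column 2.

Take the compensation level at the base of the deeper column (depth z_c below the surface of column 1) and equate Σ ρ_i t_i down to z_c; mantle fills any gap and the z_c terms cancel.
Column 1: 30.2×2.68 + (z_c − 30.2)×3.36
Column 2: 1.28×0 + x×1.91 + 25×2.88 + (z_c − 1.28 − 25 − x)×3.36
The z_c×3.36 term appears on both sides and cancels. Collect the known terms of each column as K = Σ(ρt)_known − 3.36 × (depth of known layers): K_1 = 80.936 − 3.36×30.2 = −20.536; K_2 = 72 − 3.36×(1.28 + 25) = −16.3008.
Balance: K_1 = K_2 − x×(3.36 − 1.91), so x = (K_2 − K_1)/(3.36 − 1.91) = 4.2352/1.45 = 2.92 km.

2.92 km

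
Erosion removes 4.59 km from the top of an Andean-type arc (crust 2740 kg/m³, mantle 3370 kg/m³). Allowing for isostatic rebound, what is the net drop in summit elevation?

Rebound u = e ρ_c/ρ_m = 4.59 km × 2740/3370 = 3.732 km.
Net surface drop = e − u = 4.59 km − 3.732 km = e (ρ_m − ρ_c)/ρ_m = 0.858 km.

0.858 km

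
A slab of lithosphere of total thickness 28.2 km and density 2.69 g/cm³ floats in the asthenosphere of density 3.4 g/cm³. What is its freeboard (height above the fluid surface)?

Floating equilibrium: submerged depth d = t ρ_obj/ρ_fluid = 28.2 km × 2.69/3.4 = 22.31 km.
Freeboard = t − d = 28.2 km − 22.31 km = 5.89 km.

5.89 km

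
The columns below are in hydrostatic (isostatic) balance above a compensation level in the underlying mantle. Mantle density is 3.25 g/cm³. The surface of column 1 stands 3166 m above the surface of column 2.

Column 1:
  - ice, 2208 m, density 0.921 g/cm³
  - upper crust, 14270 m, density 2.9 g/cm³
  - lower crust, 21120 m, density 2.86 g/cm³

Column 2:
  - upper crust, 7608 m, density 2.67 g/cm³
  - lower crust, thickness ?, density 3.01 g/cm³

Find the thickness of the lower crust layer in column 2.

15300 m

Take the compensation level at the base of the deeper column (depth z_c below the surface of column 1) and equate Σ ρ_i t_i down to z_c; mantle fills any gap and the z_c terms cancel.
Column 1: 2208×0.921 + 14270×2.9 + 21120×2.86 + (z_c − 37598)×3.25
Column 2: 3166×0 + 7608×2.67 + x×3.01 + (z_c − 3166 − 7608 − x)×3.25
The z_c×3.25 term appears on both sides and cancels. Collect the known terms of each column as K = Σ(ρt)_known − 3.25 × (depth of known layers): K_1 = 103819.768 − 3.25×37598 = −18373.732; K_2 = 20313.36 − 3.25×(3166 + 7608) = −14702.14.
Balance: K_1 = K_2 − x×(3.25 − 3.01), so x = (K_2 − K_1)/(3.25 − 3.01) = 3671.59/0.24 = 15300 m.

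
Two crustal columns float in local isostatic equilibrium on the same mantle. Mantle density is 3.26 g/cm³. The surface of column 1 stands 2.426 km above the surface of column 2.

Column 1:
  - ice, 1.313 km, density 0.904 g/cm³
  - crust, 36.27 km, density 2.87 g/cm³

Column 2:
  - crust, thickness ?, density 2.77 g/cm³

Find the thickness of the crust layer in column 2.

Take the compensation level at the base of the deeper column (depth z_c below the surface of column 1) and equate Σ ρ_i t_i down to z_c; mantle fills any gap and the z_c terms cancel.
Column 1: 1.313×0.904 + 36.27×2.87 + (z_c − 37.583)×3.26
Column 2: 2.426×0 + x×2.77 + (z_c − 2.426 − 0 − x)×3.26
The z_c×3.26 term appears on both sides and cancels. Collect the known terms of each column as K = Σ(ρt)_known − 3.26 × (depth of known layers): K_1 = 105.281852 − 3.26×37.583 = −17.238728; K_2 = 0 − 3.26×(2.426 + 0) = −7.90876.
Balance: K_1 = K_2 − x×(3.26 − 2.77), so x = (K_2 − K_1)/(3.26 − 2.77) = 9.32997/0.49 = 19 km.

19 km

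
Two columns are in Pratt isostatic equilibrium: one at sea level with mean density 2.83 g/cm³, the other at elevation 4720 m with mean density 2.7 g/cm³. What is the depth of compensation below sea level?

98000 m

ρ_ref D = ρ (D + h) → D (ρ_ref − ρ) = ρ h.
D = ρ h/(ρ_ref − ρ) = 2.7 × 4720 m/(2.83 − 2.7) = 98000 m.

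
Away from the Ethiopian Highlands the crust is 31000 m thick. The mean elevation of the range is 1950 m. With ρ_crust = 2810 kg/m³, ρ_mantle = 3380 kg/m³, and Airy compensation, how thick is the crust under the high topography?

Root depth r = h ρ_c / (ρ_m − ρ_c) = 1950 m × 2810 / 570 = 9613 m.
Total thickness = T + h + r = 31000 m + 1950 m + 9613 m = 42600 m.

42600 m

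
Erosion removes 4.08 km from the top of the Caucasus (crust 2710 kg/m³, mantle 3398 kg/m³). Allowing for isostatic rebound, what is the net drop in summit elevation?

Rebound u = e ρ_c/ρ_m = 4.08 km × 2710/3398 = 3.254 km.
Net surface drop = e − u = 4.08 km − 3.254 km = e (ρ_m − ρ_c)/ρ_m = 0.826 km.

0.826 km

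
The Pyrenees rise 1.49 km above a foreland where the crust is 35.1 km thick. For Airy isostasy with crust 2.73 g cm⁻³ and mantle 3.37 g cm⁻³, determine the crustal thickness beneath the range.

Root depth r = h ρ_c / (ρ_m − ρ_c) = 1.49 km × 2.73 / 0.64 = 6.356 km.
Total thickness = T + h + r = 35.1 km + 1.49 km + 6.356 km = 42.9 km.

42.9 km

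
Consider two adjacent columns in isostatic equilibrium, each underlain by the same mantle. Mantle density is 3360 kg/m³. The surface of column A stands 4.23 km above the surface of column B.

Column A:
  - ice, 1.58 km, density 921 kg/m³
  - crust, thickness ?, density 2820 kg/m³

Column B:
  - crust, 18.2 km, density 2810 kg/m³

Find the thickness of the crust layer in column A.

37.7 km

Take the compensation level at the base of the deeper column (depth z_c below the surface of column A) and equate Σ ρ_i t_i down to z_c; mantle fills any gap and the z_c terms cancel.
Column A: 1.58×921 + x×2820 + (z_c − 1.58 − x)×3360
Column B: 4.23×0 + 18.2×2810 + (z_c − 4.23 − 18.2)×3360
The z_c×3360 term appears on both sides and cancels. Collect the known terms of each column as K = Σ(ρt)_known − 3360 × (depth of known layers): K_A = 1455.18 − 3360×1.58 = −3853.62; K_B = 51142 − 3360×(4.23 + 18.2) = −24222.8.
Balance: K_A − x×(3360 − 2820) = K_B, so x = (K_A − K_B)/(3360 − 2820) = 20369.2/540 = 37.7 km.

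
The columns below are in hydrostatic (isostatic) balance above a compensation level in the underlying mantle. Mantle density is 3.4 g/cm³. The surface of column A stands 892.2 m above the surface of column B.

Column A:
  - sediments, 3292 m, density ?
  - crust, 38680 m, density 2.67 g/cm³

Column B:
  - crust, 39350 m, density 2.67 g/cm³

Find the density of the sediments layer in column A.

Take the compensation level at the base of the deeper column (depth z_c below the surface of column A) and equate Σ ρ_i t_i down to z_c; mantle fills any gap and the z_c terms cancel.
Column A: 3292×ρ + 38680×2.67 + (z_c − 41972)×3.4
Column B: 892.2×0 + 39350×2.67 + (z_c − 892.2 − 39350)×3.4
The z_c×3.4 term appears on both sides and cancels. Collect the known terms of each column as K = Σ(ρt)_known − 3.4 × (depth of known layers): K_A = 103275.6 − 3.4×41972 = −39429.2; K_B = 105064.5 − 3.4×(892.2 + 39350) = −31758.98.
Balance: K_A + 3292×ρ = K_B, so ρ = (K_B − K_A)/3292 = 7670.22/3292 = 2.33 g/cm³.

2.33 g/cm³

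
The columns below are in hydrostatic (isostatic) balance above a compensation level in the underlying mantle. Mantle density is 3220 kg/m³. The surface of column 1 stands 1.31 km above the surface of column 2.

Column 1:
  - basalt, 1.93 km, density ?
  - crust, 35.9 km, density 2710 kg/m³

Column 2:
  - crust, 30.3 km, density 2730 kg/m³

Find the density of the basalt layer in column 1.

2830 kg/m³

Take the compensation level at the base of the deeper column (depth z_c below the surface of column 1) and equate Σ ρ_i t_i down to z_c; mantle fills any gap and the z_c terms cancel.
Column 1: 1.93×ρ + 35.9×2710 + (z_c − 37.83)×3220
Column 2: 1.31×0 + 30.3×2730 + (z_c − 1.31 − 30.3)×3220
The z_c×3220 term appears on both sides and cancels. Collect the known terms of each column as K = Σ(ρt)_known − 3220 × (depth of known layers): K_1 = 97289 − 3220×37.83 = −24523.6; K_2 = 82719 − 3220×(1.31 + 30.3) = −19065.2.
Balance: K_1 + 1.93×ρ = K_2, so ρ = (K_2 − K_1)/1.93 = 5458.4/1.93 = 2830 kg/m³.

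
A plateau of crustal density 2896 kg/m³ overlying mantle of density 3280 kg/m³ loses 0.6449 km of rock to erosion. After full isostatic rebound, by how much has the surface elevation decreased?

Rebound u = e ρ_c/ρ_m = 0.6449 km × 2896/3280 = 0.5694 km.
Net surface drop = e − u = 0.6449 km − 0.5694 km = e (ρ_m − ρ_c)/ρ_m = 0.0755 km.

0.0755 km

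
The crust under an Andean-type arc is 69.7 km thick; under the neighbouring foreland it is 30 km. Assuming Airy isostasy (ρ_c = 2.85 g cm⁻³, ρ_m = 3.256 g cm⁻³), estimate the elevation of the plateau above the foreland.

4.95 km

Excess crust Δ = 69.7 km − 30 km = 39.7 km, split between elevation h and root r with h + r = Δ.
Airy balance ρ_c h = (ρ_m − ρ_c) r gives r = h ρ_c/(ρ_m − ρ_c), so h (1 + ρ_c/(ρ_m − ρ_c)) = Δ, i.e. h = Δ (ρ_m − ρ_c)/ρ_m.
h = 39.7 km × 0.406/3.256 = 4.95 km.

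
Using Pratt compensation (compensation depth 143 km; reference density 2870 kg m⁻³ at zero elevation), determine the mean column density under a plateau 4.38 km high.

2780 kg m⁻³

Pratt balance: ρ_ref D = ρ (D + h).
ρ = ρ_ref D/(D + h) = 2870 × 143 km/(143 km + 4.38 km) = 2780 kg m⁻³.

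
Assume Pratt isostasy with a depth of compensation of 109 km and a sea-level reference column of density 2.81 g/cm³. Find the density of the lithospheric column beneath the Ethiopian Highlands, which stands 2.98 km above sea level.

Pratt balance: ρ_ref D = ρ (D + h).
ρ = ρ_ref D/(D + h) = 2.81 × 109 km/(109 km + 2.98 km) = 2.74 g/cm³.

2.74 g/cm³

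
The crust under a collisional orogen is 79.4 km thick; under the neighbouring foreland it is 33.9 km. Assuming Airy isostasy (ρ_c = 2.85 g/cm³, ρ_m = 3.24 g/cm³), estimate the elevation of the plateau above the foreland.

Excess crust Δ = 79.4 km − 33.9 km = 45.5 km, split between elevation h and root r with h + r = Δ.
Airy balance ρ_c h = (ρ_m − ρ_c) r gives r = h ρ_c/(ρ_m − ρ_c), so h (1 + ρ_c/(ρ_m − ρ_c)) = Δ, i.e. h = Δ (ρ_m − ρ_c)/ρ_m.
h = 45.5 km × 0.39/3.24 = 5.48 km.

5.48 km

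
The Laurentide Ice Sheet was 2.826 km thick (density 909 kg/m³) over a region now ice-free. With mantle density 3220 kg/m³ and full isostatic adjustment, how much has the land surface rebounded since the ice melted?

0.798 km

Removing the load lets mantle flow back in; uplift u satisfies ρ_ice t = ρ_m u.
u = t ρ_ice/ρ_m = 2.826 km × 909/3220 = 0.798 km.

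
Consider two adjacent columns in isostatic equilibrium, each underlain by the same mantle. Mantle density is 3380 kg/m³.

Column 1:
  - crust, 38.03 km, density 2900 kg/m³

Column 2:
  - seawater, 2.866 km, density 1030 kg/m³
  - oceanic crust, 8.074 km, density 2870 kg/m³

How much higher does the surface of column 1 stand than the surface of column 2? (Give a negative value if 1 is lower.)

2.19 km

For any compensation level in the mantle, the mantle terms cancel and isostasy reduces to e = (Σt_1 − Σt_2) − (Σ(ρt)_1 − Σ(ρt)_2) / ρ_m.
Σt_1 = 38.03 km; Σt_2 = 10.94 km; Σ(ρt)_1 = 110287; Σ(ρt)_2 = 26124.36 (in km·kg/m³).
e = (38.03 − 10.94) − (110287 − 26124.36) / 3380 = 2.19 km.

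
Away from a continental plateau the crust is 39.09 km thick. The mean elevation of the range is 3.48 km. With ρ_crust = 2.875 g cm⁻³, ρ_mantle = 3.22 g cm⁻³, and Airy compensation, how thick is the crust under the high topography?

Root depth r = h ρ_c / (ρ_m − ρ_c) = 3.48 km × 2.875 / 0.345 = 29 km.
Total thickness = T + h + r = 39.09 km + 3.48 km + 29 km = 71.6 km.

71.6 km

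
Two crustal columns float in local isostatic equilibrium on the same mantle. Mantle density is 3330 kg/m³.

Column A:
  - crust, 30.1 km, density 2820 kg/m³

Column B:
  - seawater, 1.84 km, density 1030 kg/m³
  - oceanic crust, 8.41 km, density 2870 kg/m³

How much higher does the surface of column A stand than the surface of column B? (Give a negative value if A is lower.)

For any compensation level in the mantle, the mantle terms cancel and isostasy reduces to e = (Σt_A − Σt_B) − (Σ(ρt)_A − Σ(ρt)_B) / ρ_m.
Σt_A = 30.1 km; Σt_B = 10.25 km; Σ(ρt)_A = 84882; Σ(ρt)_B = 26031.9 (in km·kg/m³).
e = (30.1 − 10.25) − (84882 − 26031.9) / 3330 = 2.18 km.

2.18 km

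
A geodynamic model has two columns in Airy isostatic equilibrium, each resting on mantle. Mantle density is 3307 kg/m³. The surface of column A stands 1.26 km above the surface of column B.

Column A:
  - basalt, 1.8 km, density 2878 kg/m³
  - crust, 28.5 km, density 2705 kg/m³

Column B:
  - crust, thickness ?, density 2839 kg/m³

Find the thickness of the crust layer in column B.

29.4 km

Take the compensation level at the base of the deeper column (depth z_c below the surface of column A) and equate Σ ρ_i t_i down to z_c; mantle fills any gap and the z_c terms cancel.
Column A: 1.8×2878 + 28.5×2705 + (z_c − 30.3)×3307
Column B: 1.26×0 + x×2839 + (z_c − 1.26 − 0 − x)×3307
The z_c×3307 term appears on both sides and cancels. Collect the known terms of each column as K = Σ(ρt)_known − 3307 × (depth of known layers): K_A = 82272.9 − 3307×30.3 = −17929.2; K_B = 0 − 3307×(1.26 + 0) = −4166.82.
Balance: K_A = K_B − x×(3307 − 2839), so x = (K_B − K_A)/(3307 − 2839) = 13762.4/468 = 29.4 km.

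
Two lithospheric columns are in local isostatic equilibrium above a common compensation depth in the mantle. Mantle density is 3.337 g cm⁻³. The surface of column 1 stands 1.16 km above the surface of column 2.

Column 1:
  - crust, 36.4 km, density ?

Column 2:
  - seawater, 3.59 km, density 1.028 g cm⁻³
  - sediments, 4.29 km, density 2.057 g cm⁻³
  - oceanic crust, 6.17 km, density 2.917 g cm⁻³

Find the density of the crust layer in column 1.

Take the compensation level at the base of the deeper column (depth z_c below the surface of column 1) and equate Σ ρ_i t_i down to z_c; mantle fills any gap and the z_c terms cancel.
Column 1: 36.4×ρ + (z_c − 36.4)×3.337
Column 2: 1.16×0 + 3.59×1.028 + 4.29×2.057 + 6.17×2.917 + (z_c − 1.16 − 14.05)×3.337
The z_c×3.337 term appears on both sides and cancels. Collect the known terms of each column as K = Σ(ρt)_known − 3.337 × (depth of known layers): K_1 = 0 − 3.337×36.4 = −121.4668; K_2 = 30.51294 − 3.337×(1.16 + 14.05) = −20.24283.
Balance: K_1 + 36.4×ρ = K_2, so ρ = (K_2 − K_1)/36.4 = 101.224/36.4 = 2.78 g cm⁻³.

2.78 g cm⁻³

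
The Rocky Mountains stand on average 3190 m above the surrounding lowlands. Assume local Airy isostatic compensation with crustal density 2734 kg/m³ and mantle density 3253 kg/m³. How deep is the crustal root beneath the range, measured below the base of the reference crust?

16800 m

By Archimedes' principle applied to the lithosphere: the weight of the topography is balanced by the buoyancy of the root, ρ_c h = (ρ_m − ρ_c) r.
r = h · ρ_c / (ρ_m − ρ_c) = 3190 m × 2734 / (3253 − 2734) = 16800 m.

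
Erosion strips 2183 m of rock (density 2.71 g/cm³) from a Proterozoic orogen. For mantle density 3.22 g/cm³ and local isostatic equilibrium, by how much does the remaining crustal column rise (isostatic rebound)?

Unloading: uplift u = e ρ_c/ρ_m = 2183 m × 2.71/3.22 = 1840 m.

1840 m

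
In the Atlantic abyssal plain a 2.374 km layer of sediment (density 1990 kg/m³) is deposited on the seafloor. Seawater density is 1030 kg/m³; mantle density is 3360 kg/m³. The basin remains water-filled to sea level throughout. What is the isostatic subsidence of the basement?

0.978 km

Submarine loading: the sediment displaces seawater, and the subsidence is in turn flooded, so s (ρ_m − ρ_w) = t (ρ_sed − ρ_w).
s = 2.374 km × (1990 − 1030) / (3360 − 1030) = 0.978 km.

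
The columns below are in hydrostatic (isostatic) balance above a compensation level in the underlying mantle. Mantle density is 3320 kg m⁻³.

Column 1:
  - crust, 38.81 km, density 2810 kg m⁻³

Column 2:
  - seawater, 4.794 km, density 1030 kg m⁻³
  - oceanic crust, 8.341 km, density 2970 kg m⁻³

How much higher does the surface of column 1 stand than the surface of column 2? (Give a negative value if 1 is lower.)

1.78 km

For any compensation level in the mantle, the mantle terms cancel and isostasy reduces to e = (Σt_1 − Σt_2) − (Σ(ρt)_1 − Σ(ρt)_2) / ρ_m.
Σt_1 = 38.81 km; Σt_2 = 13.135 km; Σ(ρt)_1 = 109056.1; Σ(ρt)_2 = 29710.59 (in km·kg m⁻³).
e = (38.81 − 13.135) − (109056.1 − 29710.59) / 3320 = 1.78 km.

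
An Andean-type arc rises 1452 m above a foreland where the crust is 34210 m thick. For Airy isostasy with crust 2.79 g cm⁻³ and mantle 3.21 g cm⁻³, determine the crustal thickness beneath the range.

Root depth r = h ρ_c / (ρ_m − ρ_c) = 1452 m × 2.79 / 0.42 = 9645 m.
Total thickness = T + h + r = 34210 m + 1452 m + 9645 m = 45300 m.

45300 m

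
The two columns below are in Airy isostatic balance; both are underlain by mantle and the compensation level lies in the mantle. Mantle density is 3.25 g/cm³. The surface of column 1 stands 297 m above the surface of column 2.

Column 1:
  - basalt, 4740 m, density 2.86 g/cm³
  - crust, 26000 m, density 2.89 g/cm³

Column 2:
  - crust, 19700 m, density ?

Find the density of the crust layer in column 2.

2.73 g/cm³

Take the compensation level at the base of the deeper column (depth z_c below the surface of column 1) and equate Σ ρ_i t_i down to z_c; mantle fills any gap and the z_c terms cancel.
Column 1: 4740×2.86 + 26000×2.89 + (z_c − 30740)×3.25
Column 2: 297×0 + 19700×ρ + (z_c − 297 − 19700)×3.25
The z_c×3.25 term appears on both sides and cancels. Collect the known terms of each column as K = Σ(ρt)_known − 3.25 × (depth of known layers): K_1 = 88696.4 − 3.25×30740 = −11208.6; K_2 = 0 − 3.25×(297 + 19700) = −64990.25.
Balance: K_1 = K_2 + 19700×ρ, so ρ = (K_1 − K_2)/19700 = 53781.7/19700 = 2.73 g/cm³.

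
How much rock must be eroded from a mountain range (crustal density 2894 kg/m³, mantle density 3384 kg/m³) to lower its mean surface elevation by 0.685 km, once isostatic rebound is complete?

Net drop Δ = e − u = e − e ρ_c/ρ_m = e (ρ_m − ρ_c)/ρ_m.
e = Δ ρ_m/(ρ_m − ρ_c) = 0.685 km × 3384/490 = 4.73 km.

4.73 km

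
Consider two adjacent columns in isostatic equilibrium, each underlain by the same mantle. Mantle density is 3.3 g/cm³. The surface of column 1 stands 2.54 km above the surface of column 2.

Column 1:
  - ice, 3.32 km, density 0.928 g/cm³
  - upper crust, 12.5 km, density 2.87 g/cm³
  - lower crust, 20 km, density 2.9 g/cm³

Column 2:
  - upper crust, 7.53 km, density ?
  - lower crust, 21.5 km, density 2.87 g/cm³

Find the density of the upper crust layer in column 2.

Take the compensation level at the base of the deeper column (depth z_c below the surface of column 1) and equate Σ ρ_i t_i down to z_c; mantle fills any gap and the z_c terms cancel.
Column 1: 3.32×0.928 + 12.5×2.87 + 20×2.9 + (z_c − 35.82)×3.3
Column 2: 2.54×0 + 7.53×ρ + 21.5×2.87 + (z_c − 2.54 − 29.03)×3.3
The z_c×3.3 term appears on both sides and cancels. Collect the known terms of each column as K = Σ(ρt)_known − 3.3 × (depth of known layers): K_1 = 96.95596 − 3.3×35.82 = −21.25004; K_2 = 61.705 − 3.3×(2.54 + 29.03) = −42.476.
Balance: K_1 = K_2 + 7.53×ρ, so ρ = (K_1 − K_2)/7.53 = 21.226/7.53 = 2.82 g/cm³.

2.82 g/cm³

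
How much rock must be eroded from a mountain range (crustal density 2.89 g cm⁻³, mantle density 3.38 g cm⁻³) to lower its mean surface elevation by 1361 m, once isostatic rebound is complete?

9390 m

Net drop Δ = e − u = e − e ρ_c/ρ_m = e (ρ_m − ρ_c)/ρ_m.
e = Δ ρ_m/(ρ_m − ρ_c) = 1361 m × 3.38/0.49 = 9390 m.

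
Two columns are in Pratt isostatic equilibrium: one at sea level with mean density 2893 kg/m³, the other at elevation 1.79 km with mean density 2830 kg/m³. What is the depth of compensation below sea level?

ρ_ref D = ρ (D + h) → D (ρ_ref − ρ) = ρ h.
D = ρ h/(ρ_ref − ρ) = 2830 × 1.79 km/(2893 − 2830) = 80.4 km.

80.4 km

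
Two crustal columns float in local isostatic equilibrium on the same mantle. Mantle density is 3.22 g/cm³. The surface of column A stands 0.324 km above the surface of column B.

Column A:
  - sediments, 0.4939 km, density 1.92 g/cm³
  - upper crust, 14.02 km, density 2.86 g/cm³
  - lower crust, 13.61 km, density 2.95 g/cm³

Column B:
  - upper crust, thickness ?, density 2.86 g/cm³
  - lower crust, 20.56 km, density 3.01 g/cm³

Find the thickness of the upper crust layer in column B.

Take the compensation level at the base of the deeper column (depth z_c below the surface of column A) and equate Σ ρ_i t_i down to z_c; mantle fills any gap and the z_c terms cancel.
Column A: 0.4939×1.92 + 14.02×2.86 + 13.61×2.95 + (z_c − 28.1239)×3.22
Column B: 0.324×0 + x×2.86 + 20.56×3.01 + (z_c − 0.324 − 20.56 − x)×3.22
The z_c×3.22 term appears on both sides and cancels. Collect the known terms of each column as K = Σ(ρt)_known − 3.22 × (depth of known layers): K_A = 81.194988 − 3.22×28.1239 = −9.36397; K_B = 61.8856 − 3.22×(0.324 + 20.56) = −5.36088.
Balance: K_A = K_B − x×(3.22 − 2.86), so x = (K_B − K_A)/(3.22 − 2.86) = 4.00309/0.36 = 11.1 km.

11.1 km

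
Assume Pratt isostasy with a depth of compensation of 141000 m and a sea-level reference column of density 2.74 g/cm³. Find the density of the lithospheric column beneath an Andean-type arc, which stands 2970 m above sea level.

Pratt balance: ρ_ref D = ρ (D + h).
ρ = ρ_ref D/(D + h) = 2.74 × 141000 m/(141000 m + 2970 m) = 2.68 g/cm³.

2.68 g/cm³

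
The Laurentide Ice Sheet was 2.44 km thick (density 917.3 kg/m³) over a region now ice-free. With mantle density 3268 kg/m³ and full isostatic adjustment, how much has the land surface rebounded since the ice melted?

0.685 km

Removing the load lets mantle flow back in; uplift u satisfies ρ_ice t = ρ_m u.
u = t ρ_ice/ρ_m = 2.44 km × 917.3/3268 = 0.685 km.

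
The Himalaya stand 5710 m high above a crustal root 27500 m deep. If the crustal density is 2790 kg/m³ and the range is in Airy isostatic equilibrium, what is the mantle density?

Airy balance: ρ_c h = (ρ_m − ρ_c) r → ρ_m = ρ_c (1 + h/r).
ρ_m = 2790 × (1 + 5710 m/27500 m) = 3370 kg/m³.

3370 kg/m³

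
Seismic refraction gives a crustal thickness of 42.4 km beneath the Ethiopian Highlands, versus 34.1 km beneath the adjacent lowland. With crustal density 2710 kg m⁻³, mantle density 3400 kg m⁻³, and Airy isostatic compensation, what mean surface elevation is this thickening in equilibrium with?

1.68 km

Excess crust Δ = 42.4 km − 34.1 km = 8.3 km, split between elevation h and root r with h + r = Δ.
Airy balance ρ_c h = (ρ_m − ρ_c) r gives r = h ρ_c/(ρ_m − ρ_c), so h (1 + ρ_c/(ρ_m − ρ_c)) = Δ, i.e. h = Δ (ρ_m − ρ_c)/ρ_m.
h = 8.3 km × 690/3400 = 1.68 km.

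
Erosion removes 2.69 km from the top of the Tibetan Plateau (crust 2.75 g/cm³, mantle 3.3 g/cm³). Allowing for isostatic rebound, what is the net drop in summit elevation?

Rebound u = e ρ_c/ρ_m = 2.69 km × 2.75/3.3 = 2.242 km.
Net surface drop = e − u = 2.69 km − 2.242 km = e (ρ_m − ρ_c)/ρ_m = 0.448 km.

0.448 km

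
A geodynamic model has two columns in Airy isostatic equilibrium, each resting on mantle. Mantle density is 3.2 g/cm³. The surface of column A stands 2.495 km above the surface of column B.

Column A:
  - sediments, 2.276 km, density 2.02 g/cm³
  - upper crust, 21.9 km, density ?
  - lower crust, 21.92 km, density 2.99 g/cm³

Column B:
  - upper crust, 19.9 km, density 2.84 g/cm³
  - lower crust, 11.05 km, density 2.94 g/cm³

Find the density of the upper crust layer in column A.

2.71 g/cm³

Take the compensation level at the base of the deeper column (depth z_c below the surface of column A) and equate Σ ρ_i t_i down to z_c; mantle fills any gap and the z_c terms cancel.
Column A: 2.276×2.02 + 21.9×ρ + 21.92×2.99 + (z_c − 46.096)×3.2
Column B: 2.495×0 + 19.9×2.84 + 11.05×2.94 + (z_c − 2.495 − 30.95)×3.2
The z_c×3.2 term appears on both sides and cancels. Collect the known terms of each column as K = Σ(ρt)_known − 3.2 × (depth of known layers): K_A = 70.13832 − 3.2×46.096 = −77.36888; K_B = 89.003 − 3.2×(2.495 + 30.95) = −18.021.
Balance: K_A + 21.9×ρ = K_B, so ρ = (K_B − K_A)/21.9 = 59.3479/21.9 = 2.71 g/cm³.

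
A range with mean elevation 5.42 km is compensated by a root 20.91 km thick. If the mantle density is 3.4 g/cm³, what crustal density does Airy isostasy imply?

ρ_c h = (ρ_m − ρ_c) r → ρ_c (h + r) = ρ_m r → ρ_c = ρ_m r / (h + r).
ρ_c = 3.4 × 20.91 km / (5.42 km + 20.91 km) = 2.7 g/cm³.

2.7 g/cm³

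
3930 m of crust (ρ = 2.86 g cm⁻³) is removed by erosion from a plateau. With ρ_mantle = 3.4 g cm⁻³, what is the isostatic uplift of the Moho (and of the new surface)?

3310 m

Unloading: uplift u = e ρ_c/ρ_m = 3930 m × 2.86/3.4 = 3310 m.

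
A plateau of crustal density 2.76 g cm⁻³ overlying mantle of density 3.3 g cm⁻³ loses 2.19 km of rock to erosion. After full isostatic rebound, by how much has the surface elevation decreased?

0.358 km

Rebound u = e ρ_c/ρ_m = 2.19 km × 2.76/3.3 = 1.832 km.
Net surface drop = e − u = 2.19 km − 1.832 km = e (ρ_m − ρ_c)/ρ_m = 0.358 km.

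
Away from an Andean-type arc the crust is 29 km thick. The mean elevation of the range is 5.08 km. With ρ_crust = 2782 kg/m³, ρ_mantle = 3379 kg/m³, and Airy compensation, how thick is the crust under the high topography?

57.8 km

Root depth r = h ρ_c / (ρ_m − ρ_c) = 5.08 km × 2782 / 597 = 23.67 km.
Total thickness = T + h + r = 29 km + 5.08 km + 23.67 km = 57.8 km.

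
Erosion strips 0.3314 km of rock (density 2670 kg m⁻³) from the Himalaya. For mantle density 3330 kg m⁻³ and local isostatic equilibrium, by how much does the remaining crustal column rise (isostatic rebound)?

Unloading: uplift u = e ρ_c/ρ_m = 0.3314 km × 2670/3330 = 0.266 km.

0.266 km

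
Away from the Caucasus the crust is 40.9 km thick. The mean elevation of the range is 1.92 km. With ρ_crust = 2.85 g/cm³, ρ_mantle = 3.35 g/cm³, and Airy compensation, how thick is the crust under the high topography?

Root depth r = h ρ_c / (ρ_m − ρ_c) = 1.92 km × 2.85 / 0.5 = 10.94 km.
Total thickness = T + h + r = 40.9 km + 1.92 km + 10.94 km = 53.8 km.

53.8 km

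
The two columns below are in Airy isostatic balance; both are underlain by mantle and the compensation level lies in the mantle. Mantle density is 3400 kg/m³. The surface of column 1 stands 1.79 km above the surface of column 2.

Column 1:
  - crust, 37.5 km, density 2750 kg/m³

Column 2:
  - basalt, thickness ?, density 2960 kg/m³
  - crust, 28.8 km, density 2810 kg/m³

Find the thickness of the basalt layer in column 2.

Take the compensation level at the base of the deeper column (depth z_c below the surface of column 1) and equate Σ ρ_i t_i down to z_c; mantle fills any gap and the z_c terms cancel.
Column 1: 37.5×2750 + (z_c − 37.5)×3400
Column 2: 1.79×0 + x×2960 + 28.8×2810 + (z_c − 1.79 − 28.8 − x)×3400
The z_c×3400 term appears on both sides and cancels. Collect the known terms of each column as K = Σ(ρt)_known − 3400 × (depth of known layers): K_1 = 103125 − 3400×37.5 = −24375; K_2 = 80928 − 3400×(1.79 + 28.8) = −23078.
Balance: K_1 = K_2 − x×(3400 − 2960), so x = (K_2 − K_1)/(3400 − 2960) = 1297/440 = 2.95 km.

2.95 km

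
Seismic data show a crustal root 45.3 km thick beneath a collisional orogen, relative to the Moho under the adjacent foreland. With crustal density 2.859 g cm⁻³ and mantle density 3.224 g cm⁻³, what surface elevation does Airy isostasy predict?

5.78 km

Equating mass per unit area of the two columns: ρ_c h = (ρ_m − ρ_c) r.
h = r (ρ_m − ρ_c) / ρ_c = 45.3 km × (3.224 − 2.859) / 2.859 = 5.78 km.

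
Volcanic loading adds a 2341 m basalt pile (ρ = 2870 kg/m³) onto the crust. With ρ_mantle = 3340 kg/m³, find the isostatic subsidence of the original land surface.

2010 m

Subaerial loading: s = t ρ_load / ρ_m.
s = 2341 m × 2870/3340 = 2010 m.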